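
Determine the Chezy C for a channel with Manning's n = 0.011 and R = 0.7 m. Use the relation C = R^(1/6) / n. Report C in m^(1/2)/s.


The Chezy coefficient relates to Manning's n through C = R^(1/6) / n.
R^(1/6) = 0.7^(1/6) = 0.942287.
C = 0.942287 / 0.011 = 85.66 m^(1/2)/s.

85.66


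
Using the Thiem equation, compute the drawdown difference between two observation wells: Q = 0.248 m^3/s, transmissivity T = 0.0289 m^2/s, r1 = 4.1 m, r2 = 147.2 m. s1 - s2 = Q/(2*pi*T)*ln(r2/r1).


Thiem equation: s1 - s2 = Q/(2*pi*T) * ln(r2/r1).
ln(r2/r1) = ln(147.2/4.1) = 3.5808.
Q/(2*pi*T) = 0.248 / (2*pi*0.0289) = 0.248 / 0.1816 = 1.3658.
s1 - s2 = 1.3658 * 3.5808 = 4.8905 m.

4.8905


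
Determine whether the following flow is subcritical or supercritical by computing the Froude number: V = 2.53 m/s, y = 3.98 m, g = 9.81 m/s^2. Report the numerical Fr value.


The Froude number is defined as Fr = V / sqrt(g*y).
g*y = 9.81 * 3.98 = 39.0438.
sqrt(g*y) = sqrt(39.0438) = 6.2485.
Fr = 2.53 / 6.2485 = 0.4049.
Since Fr < 1, the flow is subcritical.

0.4049


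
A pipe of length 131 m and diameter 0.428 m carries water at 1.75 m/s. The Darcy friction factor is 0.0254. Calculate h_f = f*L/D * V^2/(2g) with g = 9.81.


Darcy-Weisbach equation: h_f = f * (L/D) * V^2/(2g).
f * L/D = 0.0254 * 131/0.428 = 7.7743.
V^2/(2g) = 1.75^2 / (2*9.81) = 3.0625 / 19.62 = 0.1561 m.
h_f = 7.7743 * 0.1561 = 1.213 m.

1.213


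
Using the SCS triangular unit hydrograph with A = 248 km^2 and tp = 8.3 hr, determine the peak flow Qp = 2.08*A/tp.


SCS formula: Qp = 2.08 * A / tp.
Qp = 2.08 * 248 / 8.3
   = 515.84 / 8.3
   = 62.15 m^3/s per cm.

62.15


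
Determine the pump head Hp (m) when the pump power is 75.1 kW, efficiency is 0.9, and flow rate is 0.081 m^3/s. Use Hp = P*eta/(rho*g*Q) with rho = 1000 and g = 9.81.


Pump head formula: Hp = P * eta / (rho * g * Q).
Numerator: P * eta = 75.1 * 1000 * 0.9 = 67590.0 W.
Denominator: rho * g * Q = 1000 * 9.81 * 0.081 = 794.61.
Hp = 67590.0 / 794.61 = 85.06 m.

85.06


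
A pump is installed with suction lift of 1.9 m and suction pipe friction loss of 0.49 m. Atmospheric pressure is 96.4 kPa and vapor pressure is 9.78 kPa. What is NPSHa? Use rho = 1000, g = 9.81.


NPSHa = p_atm/(rho*g) - z_s - hf_s - p_vap/(rho*g).
p_atm/(rho*g) = 96.4*1000 / (1000*9.81) = 9.827 m.
p_vap/(rho*g) = 9.78*1000 / (1000*9.81) = 0.997 m.
NPSHa = 9.827 - 1.9 - 0.49 - 0.997
      = 6.44 m.

6.44


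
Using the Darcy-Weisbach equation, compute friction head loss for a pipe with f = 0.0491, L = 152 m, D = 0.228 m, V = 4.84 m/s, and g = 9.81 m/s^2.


Darcy-Weisbach equation: h_f = f * (L/D) * V^2/(2g).
f * L/D = 0.0491 * 152/0.228 = 32.7333.
V^2/(2g) = 4.84^2 / (2*9.81) = 23.4256 / 19.62 = 1.194 m.
h_f = 32.7333 * 1.194 = 39.082 m.

39.082


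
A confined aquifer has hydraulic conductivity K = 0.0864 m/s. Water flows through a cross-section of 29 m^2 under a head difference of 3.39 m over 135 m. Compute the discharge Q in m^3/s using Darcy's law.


Darcy's law: Q = K * A * i, where i = dh/L.
Hydraulic gradient i = 3.39 / 135 = 0.025111.
Q = 0.0864 * 29 * 0.025111
  = 0.0629 m^3/s.

0.0629


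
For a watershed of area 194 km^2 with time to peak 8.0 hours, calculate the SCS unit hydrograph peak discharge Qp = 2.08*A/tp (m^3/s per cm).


SCS formula: Qp = 2.08 * A / tp.
Qp = 2.08 * 194 / 8.0
   = 403.52 / 8.0
   = 50.44 m^3/s per cm.

50.44


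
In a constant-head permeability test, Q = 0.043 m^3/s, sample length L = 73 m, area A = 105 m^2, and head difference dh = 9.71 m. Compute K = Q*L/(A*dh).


From K = Q*L / (A*dh):
Numerator: Q*L = 0.043 * 73 = 3.139.
Denominator: A*dh = 105 * 9.71 = 1019.55.
K = 3.139 / 1019.55 = 0.003079 m/s.

0.003079


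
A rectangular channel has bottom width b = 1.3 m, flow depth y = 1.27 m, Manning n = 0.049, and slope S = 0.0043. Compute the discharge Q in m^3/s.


For a rectangular channel, the cross-sectional area A = b * y = 1.3 * 1.27 = 1.65 m^2.
The wetted perimeter P = b + 2y = 1.3 + 2*1.27 = 3.84 m.
Hydraulic radius R = A/P = 1.65/3.84 = 0.4299 m.
Velocity V = (1/n)*R^(2/3)*S^(1/2) = (1/0.049)*0.4299^(2/3)*0.0043^(1/2) = 0.7623 m/s.
Discharge Q = A * V = 1.65 * 0.7623 = 1.259 m^3/s.

1.259


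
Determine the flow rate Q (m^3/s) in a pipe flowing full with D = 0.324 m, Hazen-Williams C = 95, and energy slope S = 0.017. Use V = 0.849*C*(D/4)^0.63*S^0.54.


For a full circular pipe, R = D/4 = 0.324/4 = 0.081 m.
V = 0.849 * 95 * 0.081^0.63 * 0.017^0.54
  = 0.849 * 95 * 0.205279 * 0.110775
  = 1.8341 m/s.
Pipe area A = pi*D^2/4 = pi*0.324^2/4 = 0.0824 m^2.
Q = A * V = 0.0824 * 1.8341 = 0.1512 m^3/s.

0.1512


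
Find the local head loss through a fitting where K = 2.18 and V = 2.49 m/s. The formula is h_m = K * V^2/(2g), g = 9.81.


Minor loss formula: h_m = K * V^2/(2g).
V^2 = 2.49^2 = 6.2001.
V^2/(2g) = 6.2001 / 19.62 = 0.316 m.
h_m = 2.18 * 0.316 = 0.6889 m.

0.6889


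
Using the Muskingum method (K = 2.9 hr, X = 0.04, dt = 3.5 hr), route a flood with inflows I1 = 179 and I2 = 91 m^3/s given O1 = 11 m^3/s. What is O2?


Muskingum coefficients:
denom = 2*K*(1-X) + dt = 2*2.9*(1-0.04) + 3.5 = 9.068.
C0 = (dt - 2*K*X)/denom = (3.5 - 2*2.9*0.04)/9.068 = 0.3604.
C1 = (dt + 2*K*X)/denom = (3.5 + 2*2.9*0.04)/9.068 = 0.4116.
C2 = (2*K*(1-X) - dt)/denom = 0.2281.
O2 = C0*I2 + C1*I1 + C2*O1
   = 0.3604*91 + 0.4116*179 + 0.2281*11
   = 108.97 m^3/s.

108.97


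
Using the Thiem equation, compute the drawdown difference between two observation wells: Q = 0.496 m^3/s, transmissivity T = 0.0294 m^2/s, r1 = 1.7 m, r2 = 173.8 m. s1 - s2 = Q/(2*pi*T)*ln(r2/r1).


Thiem equation: s1 - s2 = Q/(2*pi*T) * ln(r2/r1).
ln(r2/r1) = ln(173.8/1.7) = 4.6273.
Q/(2*pi*T) = 0.496 / (2*pi*0.0294) = 0.496 / 0.1847 = 2.6851.
s1 - s2 = 2.6851 * 4.6273 = 12.4245 m.

12.4245


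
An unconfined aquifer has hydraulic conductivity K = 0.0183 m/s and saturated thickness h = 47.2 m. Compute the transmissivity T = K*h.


Transmissivity is defined as T = K * h.
T = 0.0183 * 47.2
  = 0.8638 m^2/s.

0.8638


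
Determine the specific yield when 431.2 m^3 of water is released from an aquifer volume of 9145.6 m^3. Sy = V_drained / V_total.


Specific yield Sy = Volume drained / Total volume.
Sy = 431.2 / 9145.6
   = 0.0471.

0.0471


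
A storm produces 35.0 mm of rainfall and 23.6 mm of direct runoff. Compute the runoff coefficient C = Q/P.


The runoff coefficient C = runoff depth / rainfall depth.
C = 23.6 / 35.0
  = 0.6743.

0.6743


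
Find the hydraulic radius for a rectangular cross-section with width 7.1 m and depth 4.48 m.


For a rectangular section:
Flow area A = b * y = 7.1 * 4.48 = 31.81 m^2.
Wetted perimeter P = b + 2y = 7.1 + 2*4.48 = 16.06 m.
Hydraulic radius R = A/P = 31.81 / 16.06 = 1.9806 m.

1.9806


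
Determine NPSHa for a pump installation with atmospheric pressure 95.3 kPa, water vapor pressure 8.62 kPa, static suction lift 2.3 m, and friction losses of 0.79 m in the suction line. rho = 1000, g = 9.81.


NPSHa = p_atm/(rho*g) - z_s - hf_s - p_vap/(rho*g).
p_atm/(rho*g) = 95.3*1000 / (1000*9.81) = 9.715 m.
p_vap/(rho*g) = 8.62*1000 / (1000*9.81) = 0.879 m.
NPSHa = 9.715 - 2.3 - 0.79 - 0.879
      = 5.75 m.

5.75


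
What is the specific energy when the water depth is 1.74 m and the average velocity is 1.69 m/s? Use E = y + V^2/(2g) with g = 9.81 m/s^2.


Specific energy E = y + V^2/(2g).
Velocity head = V^2/(2g) = 1.69^2 / (2*9.81) = 2.8561 / 19.62 = 0.1456 m.
E = 1.74 + 0.1456 = 1.8856 m.

1.8856


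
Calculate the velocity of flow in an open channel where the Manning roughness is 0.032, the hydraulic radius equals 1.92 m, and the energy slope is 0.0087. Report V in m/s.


Manning's equation gives V = (1/n) * R^(2/3) * S^(1/2).
First, compute R^(2/3) = 1.92^(2/3) = 1.5448.
Next, S^(1/2) = 0.0087^(1/2) = 0.093274.
Then 1/n = 1/0.032 = 31.25.
V = 31.25 * 1.5448 * 0.093274 = 4.5027 m/s.

4.5027


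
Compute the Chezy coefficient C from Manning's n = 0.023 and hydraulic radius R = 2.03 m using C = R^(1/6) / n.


The Chezy coefficient relates to Manning's n through C = R^(1/6) / n.
R^(1/6) = 2.03^(1/6) = 1.125251.
C = 1.125251 / 0.023 = 48.92 m^(1/2)/s.

48.92


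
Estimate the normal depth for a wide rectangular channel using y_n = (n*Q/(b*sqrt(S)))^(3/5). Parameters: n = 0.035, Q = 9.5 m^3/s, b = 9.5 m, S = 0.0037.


We use the wide-channel approximation y_n = (n*Q/(b*sqrt(S)))^(3/5).
sqrt(S) = sqrt(0.0037) = 0.060828.
Numerator: n*Q = 0.035 * 9.5 = 0.3325.
Denominator: b*sqrt(S) = 9.5 * 0.060828 = 0.577866.
arg = 0.5754.
y_n = 0.5754^(3/5) = 0.7178 m.

0.7178


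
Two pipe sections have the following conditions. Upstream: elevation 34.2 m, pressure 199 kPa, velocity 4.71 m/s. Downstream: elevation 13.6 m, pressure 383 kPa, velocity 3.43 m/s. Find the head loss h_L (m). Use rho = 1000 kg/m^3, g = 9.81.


Total head at each section: H = z + p/(rho*g) + V^2/(2g).
H1 = 34.2 + 199*1000/(1000*9.81) + 4.71^2/(2*9.81)
   = 34.2 + 20.285 + 1.1307
   = 55.616 m.
H2 = 13.6 + 383*1000/(1000*9.81) + 3.43^2/(2*9.81)
   = 13.6 + 39.042 + 0.5996
   = 53.241 m.
h_L = H1 - H2 = 55.616 - 53.241 = 2.375 m.

2.375


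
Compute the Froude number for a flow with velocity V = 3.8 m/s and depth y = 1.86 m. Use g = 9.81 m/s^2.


The Froude number is defined as Fr = V / sqrt(g*y).
g*y = 9.81 * 1.86 = 18.2466.
sqrt(g*y) = sqrt(18.2466) = 4.2716.
Fr = 3.8 / 4.2716 = 0.8896.

0.8896


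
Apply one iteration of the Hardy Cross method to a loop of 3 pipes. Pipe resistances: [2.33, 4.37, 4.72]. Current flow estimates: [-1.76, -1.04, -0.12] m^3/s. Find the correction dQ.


Numerator terms (r*Q*|Q|): 2.33*-1.76*|-1.76| = -7.2174; 4.37*-1.04*|-1.04| = -4.7266; 4.72*-0.12*|-0.12| = -0.068.
Sum of numerator = -12.012.
Denominator terms (r*|Q|): 2.33*|-1.76| = 4.1008; 4.37*|-1.04| = 4.5448; 4.72*|-0.12| = 0.5664.
2 * sum of denominator = 2 * 9.212 = 18.424.
dQ = --12.012 / 18.424 = 0.652 m^3/s.

0.652


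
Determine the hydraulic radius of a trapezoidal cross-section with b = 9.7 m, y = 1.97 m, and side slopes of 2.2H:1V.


For a trapezoidal section with side slope z:
A = (b + z*y)*y = (9.7 + 2.2*1.97)*1.97 = 27.647 m^2.
P = b + 2*y*sqrt(1 + z^2) = 9.7 + 2*1.97*sqrt(1 + 2.2^2) = 19.221 m.
R = A/P = 27.647 / 19.221 = 1.4383 m.

1.4383


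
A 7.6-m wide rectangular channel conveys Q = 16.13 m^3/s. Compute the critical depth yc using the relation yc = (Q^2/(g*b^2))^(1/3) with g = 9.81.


Using yc = (Q^2 / (g * b^2))^(1/3):
Q^2 = 16.13^2 = 260.18.
g * b^2 = 9.81 * 7.6^2 = 9.81 * 57.76 = 566.63.
Q^2 / (g*b^2) = 260.18 / 566.63 = 0.4592.
yc = 0.4592^(1/3) = 0.7715 m.

0.7715


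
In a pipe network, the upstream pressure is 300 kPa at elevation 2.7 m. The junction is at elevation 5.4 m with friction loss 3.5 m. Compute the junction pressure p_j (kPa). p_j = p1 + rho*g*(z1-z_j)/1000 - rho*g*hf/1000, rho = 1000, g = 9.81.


Junction pressure: p_j = p1 + rho*g*(z1 - z_j)/1000 - rho*g*hf/1000.
Elevation term = 1000*9.81*(2.7 - 5.4)/1000 = -26.487 kPa.
Friction term = 1000*9.81*3.5/1000 = 34.335 kPa.
p_j = 300 + -26.487 - 34.335 = 239.18 kPa.

239.18


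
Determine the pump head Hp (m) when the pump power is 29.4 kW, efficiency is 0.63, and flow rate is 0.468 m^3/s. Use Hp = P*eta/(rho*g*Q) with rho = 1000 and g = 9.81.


Pump head formula: Hp = P * eta / (rho * g * Q).
Numerator: P * eta = 29.4 * 1000 * 0.63 = 18522.0 W.
Denominator: rho * g * Q = 1000 * 9.81 * 0.468 = 4591.08.
Hp = 18522.0 / 4591.08 = 4.03 m.

4.03


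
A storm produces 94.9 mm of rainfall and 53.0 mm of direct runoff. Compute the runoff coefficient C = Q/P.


The runoff coefficient C = runoff depth / rainfall depth.
C = 53.0 / 94.9
  = 0.5585.

0.5585


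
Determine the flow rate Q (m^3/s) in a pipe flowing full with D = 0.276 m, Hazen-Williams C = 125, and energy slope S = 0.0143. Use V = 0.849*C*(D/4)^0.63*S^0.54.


For a full circular pipe, R = D/4 = 0.276/4 = 0.069 m.
V = 0.849 * 125 * 0.069^0.63 * 0.0143^0.54
  = 0.849 * 125 * 0.185556 * 0.100898
  = 1.9869 m/s.
Pipe area A = pi*D^2/4 = pi*0.276^2/4 = 0.0598 m^2.
Q = A * V = 0.0598 * 1.9869 = 0.1189 m^3/s.

0.1189


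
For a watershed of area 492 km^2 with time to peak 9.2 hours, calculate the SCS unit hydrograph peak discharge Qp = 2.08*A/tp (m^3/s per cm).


SCS formula: Qp = 2.08 * A / tp.
Qp = 2.08 * 492 / 9.2
   = 1023.36 / 9.2
   = 111.23 m^3/s per cm.

111.23


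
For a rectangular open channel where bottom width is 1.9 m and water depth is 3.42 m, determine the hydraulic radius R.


For a rectangular section:
Flow area A = b * y = 1.9 * 3.42 = 6.5 m^2.
Wetted perimeter P = b + 2y = 1.9 + 2*3.42 = 8.74 m.
Hydraulic radius R = A/P = 6.5 / 8.74 = 0.7435 m.

0.7435


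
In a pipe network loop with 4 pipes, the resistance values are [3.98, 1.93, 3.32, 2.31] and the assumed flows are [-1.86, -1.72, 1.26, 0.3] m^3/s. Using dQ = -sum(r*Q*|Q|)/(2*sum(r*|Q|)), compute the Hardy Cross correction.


Numerator terms (r*Q*|Q|): 3.98*-1.86*|-1.86| = -13.7692; 1.93*-1.72*|-1.72| = -5.7097; 3.32*1.26*|1.26| = 5.2708; 2.31*0.3*|0.3| = 0.2079.
Sum of numerator = -14.0002.
Denominator terms (r*|Q|): 3.98*|-1.86| = 7.4028; 1.93*|-1.72| = 3.3196; 3.32*|1.26| = 4.1832; 2.31*|0.3| = 0.693.
2 * sum of denominator = 2 * 15.5986 = 31.1972.
dQ = --14.0002 / 31.1972 = 0.4488 m^3/s.

0.4488


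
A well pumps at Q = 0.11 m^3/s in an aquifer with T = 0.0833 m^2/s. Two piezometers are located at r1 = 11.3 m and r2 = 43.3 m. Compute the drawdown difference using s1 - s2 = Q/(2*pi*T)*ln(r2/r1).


Thiem equation: s1 - s2 = Q/(2*pi*T) * ln(r2/r1).
ln(r2/r1) = ln(43.3/11.3) = 1.3433.
Q/(2*pi*T) = 0.11 / (2*pi*0.0833) = 0.11 / 0.5234 = 0.2102.
s1 - s2 = 0.2102 * 1.3433 = 0.2823 m.

0.2823


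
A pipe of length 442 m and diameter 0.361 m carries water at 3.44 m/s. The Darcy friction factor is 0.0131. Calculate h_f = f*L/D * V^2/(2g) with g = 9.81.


Darcy-Weisbach equation: h_f = f * (L/D) * V^2/(2g).
f * L/D = 0.0131 * 442/0.361 = 16.0393.
V^2/(2g) = 3.44^2 / (2*9.81) = 11.8336 / 19.62 = 0.6031 m.
h_f = 16.0393 * 0.6031 = 9.674 m.

9.674


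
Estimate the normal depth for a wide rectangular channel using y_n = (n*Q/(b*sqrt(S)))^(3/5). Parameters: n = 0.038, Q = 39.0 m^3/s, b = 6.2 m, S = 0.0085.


We use the wide-channel approximation y_n = (n*Q/(b*sqrt(S)))^(3/5).
sqrt(S) = sqrt(0.0085) = 0.092195.
Numerator: n*Q = 0.038 * 39.0 = 1.482.
Denominator: b*sqrt(S) = 6.2 * 0.092195 = 0.571609.
arg = 2.5927.
y_n = 2.5927^(3/5) = 1.7711 m.

1.7711


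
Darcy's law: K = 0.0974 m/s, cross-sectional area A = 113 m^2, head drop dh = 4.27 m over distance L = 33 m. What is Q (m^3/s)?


Darcy's law: Q = K * A * i, where i = dh/L.
Hydraulic gradient i = 4.27 / 33 = 0.129394.
Q = 0.0974 * 113 * 0.129394
  = 1.4241 m^3/s.

1.4241


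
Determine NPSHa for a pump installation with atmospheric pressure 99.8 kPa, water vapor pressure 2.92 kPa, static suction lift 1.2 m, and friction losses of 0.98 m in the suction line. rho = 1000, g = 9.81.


NPSHa = p_atm/(rho*g) - z_s - hf_s - p_vap/(rho*g).
p_atm/(rho*g) = 99.8*1000 / (1000*9.81) = 10.173 m.
p_vap/(rho*g) = 2.92*1000 / (1000*9.81) = 0.298 m.
NPSHa = 10.173 - 1.2 - 0.98 - 0.298
      = 7.7 m.

7.7


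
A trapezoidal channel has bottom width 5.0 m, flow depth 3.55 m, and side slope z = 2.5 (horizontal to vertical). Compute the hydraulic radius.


For a trapezoidal section with side slope z:
A = (b + z*y)*y = (5.0 + 2.5*3.55)*3.55 = 49.256 m^2.
P = b + 2*y*sqrt(1 + z^2) = 5.0 + 2*3.55*sqrt(1 + 2.5^2) = 24.117 m.
R = A/P = 49.256 / 24.117 = 2.0424 m.

2.0424


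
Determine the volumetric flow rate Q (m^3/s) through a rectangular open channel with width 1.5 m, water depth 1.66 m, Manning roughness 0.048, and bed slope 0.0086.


For a rectangular channel, the cross-sectional area A = b * y = 1.5 * 1.66 = 2.49 m^2.
The wetted perimeter P = b + 2y = 1.5 + 2*1.66 = 4.82 m.
Hydraulic radius R = A/P = 2.49/4.82 = 0.5166 m.
Velocity V = (1/n)*R^(2/3)*S^(1/2) = (1/0.048)*0.5166^(2/3)*0.0086^(1/2) = 1.2439 m/s.
Discharge Q = A * V = 2.49 * 1.2439 = 3.097 m^3/s.

3.097


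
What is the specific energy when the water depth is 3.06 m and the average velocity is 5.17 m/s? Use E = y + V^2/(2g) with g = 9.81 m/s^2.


Specific energy E = y + V^2/(2g).
Velocity head = V^2/(2g) = 5.17^2 / (2*9.81) = 26.7289 / 19.62 = 1.3623 m.
E = 3.06 + 1.3623 = 4.4223 m.

4.4223


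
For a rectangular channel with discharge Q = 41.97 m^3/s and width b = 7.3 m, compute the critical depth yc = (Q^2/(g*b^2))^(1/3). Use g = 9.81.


Using yc = (Q^2 / (g * b^2))^(1/3):
Q^2 = 41.97^2 = 1761.48.
g * b^2 = 9.81 * 7.3^2 = 9.81 * 53.29 = 522.77.
Q^2 / (g*b^2) = 1761.48 / 522.77 = 3.3695.
yc = 3.3695^(1/3) = 1.4992 m.

1.4992


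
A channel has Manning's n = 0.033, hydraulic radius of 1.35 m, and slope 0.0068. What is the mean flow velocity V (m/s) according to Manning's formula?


Manning's equation gives V = (1/n) * R^(2/3) * S^(1/2).
First, compute R^(2/3) = 1.35^(2/3) = 1.2215.
Next, S^(1/2) = 0.0068^(1/2) = 0.082462.
Then 1/n = 1/0.033 = 30.3.
V = 30.3 * 1.2215 * 0.082462 = 3.0523 m/s.

3.0523


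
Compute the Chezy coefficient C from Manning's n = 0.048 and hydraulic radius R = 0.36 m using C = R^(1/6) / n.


The Chezy coefficient relates to Manning's n through C = R^(1/6) / n.
R^(1/6) = 0.36^(1/6) = 0.843433.
C = 0.843433 / 0.048 = 17.57 m^(1/2)/s.

17.57


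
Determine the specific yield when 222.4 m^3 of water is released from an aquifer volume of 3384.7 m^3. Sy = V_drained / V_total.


Specific yield Sy = Volume drained / Total volume.
Sy = 222.4 / 3384.7
   = 0.0657.

0.0657


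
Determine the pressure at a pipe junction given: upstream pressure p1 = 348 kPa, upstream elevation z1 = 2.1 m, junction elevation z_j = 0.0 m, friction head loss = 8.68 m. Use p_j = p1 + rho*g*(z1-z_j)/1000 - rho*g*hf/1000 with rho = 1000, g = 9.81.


Junction pressure: p_j = p1 + rho*g*(z1 - z_j)/1000 - rho*g*hf/1000.
Elevation term = 1000*9.81*(2.1 - 0.0)/1000 = 20.601 kPa.
Friction term = 1000*9.81*8.68/1000 = 85.151 kPa.
p_j = 348 + 20.601 - 85.151 = 283.45 kPa.

283.45


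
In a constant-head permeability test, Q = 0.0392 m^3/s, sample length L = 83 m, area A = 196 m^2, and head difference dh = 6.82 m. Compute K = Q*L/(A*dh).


From K = Q*L / (A*dh):
Numerator: Q*L = 0.0392 * 83 = 3.2536.
Denominator: A*dh = 196 * 6.82 = 1336.72.
K = 3.2536 / 1336.72 = 0.002434 m/s.

0.002434


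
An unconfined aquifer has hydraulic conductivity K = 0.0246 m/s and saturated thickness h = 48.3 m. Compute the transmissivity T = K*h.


Transmissivity is defined as T = K * h.
T = 0.0246 * 48.3
  = 1.1882 m^2/s.

1.1882


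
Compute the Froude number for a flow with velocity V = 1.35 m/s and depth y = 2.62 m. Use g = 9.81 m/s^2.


The Froude number is defined as Fr = V / sqrt(g*y).
g*y = 9.81 * 2.62 = 25.7022.
sqrt(g*y) = sqrt(25.7022) = 5.0697.
Fr = 1.35 / 5.0697 = 0.2663.

0.2663


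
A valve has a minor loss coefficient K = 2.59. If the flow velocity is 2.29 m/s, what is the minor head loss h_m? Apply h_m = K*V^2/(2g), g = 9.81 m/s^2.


Minor loss formula: h_m = K * V^2/(2g).
V^2 = 2.29^2 = 5.2441.
V^2/(2g) = 5.2441 / 19.62 = 0.2673 m.
h_m = 2.59 * 0.2673 = 0.6923 m.

0.6923


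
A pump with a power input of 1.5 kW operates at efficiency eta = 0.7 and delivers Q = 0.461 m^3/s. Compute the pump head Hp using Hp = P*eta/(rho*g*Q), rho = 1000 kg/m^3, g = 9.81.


Pump head formula: Hp = P * eta / (rho * g * Q).
Numerator: P * eta = 1.5 * 1000 * 0.7 = 1050.0 W.
Denominator: rho * g * Q = 1000 * 9.81 * 0.461 = 4522.41.
Hp = 1050.0 / 4522.41 = 0.23 m.

0.23


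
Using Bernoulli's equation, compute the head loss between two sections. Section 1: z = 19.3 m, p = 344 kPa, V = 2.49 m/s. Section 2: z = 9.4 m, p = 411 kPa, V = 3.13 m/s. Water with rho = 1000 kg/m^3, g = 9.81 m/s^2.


Total head at each section: H = z + p/(rho*g) + V^2/(2g).
H1 = 19.3 + 344*1000/(1000*9.81) + 2.49^2/(2*9.81)
   = 19.3 + 35.066 + 0.316
   = 54.682 m.
H2 = 9.4 + 411*1000/(1000*9.81) + 3.13^2/(2*9.81)
   = 9.4 + 41.896 + 0.4993
   = 51.795 m.
h_L = H1 - H2 = 54.682 - 51.795 = 2.887 m.

2.887


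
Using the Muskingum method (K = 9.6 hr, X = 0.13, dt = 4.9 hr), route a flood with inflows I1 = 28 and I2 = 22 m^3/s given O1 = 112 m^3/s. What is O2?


Muskingum coefficients:
denom = 2*K*(1-X) + dt = 2*9.6*(1-0.13) + 4.9 = 21.604.
C0 = (dt - 2*K*X)/denom = (4.9 - 2*9.6*0.13)/21.604 = 0.1113.
C1 = (dt + 2*K*X)/denom = (4.9 + 2*9.6*0.13)/21.604 = 0.3423.
C2 = (2*K*(1-X) - dt)/denom = 0.5464.
O2 = C0*I2 + C1*I1 + C2*O1
   = 0.1113*22 + 0.3423*28 + 0.5464*112
   = 73.23 m^3/s.

73.23


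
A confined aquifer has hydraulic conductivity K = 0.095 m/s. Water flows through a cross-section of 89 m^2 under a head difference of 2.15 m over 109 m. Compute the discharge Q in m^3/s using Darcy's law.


Darcy's law: Q = K * A * i, where i = dh/L.
Hydraulic gradient i = 2.15 / 109 = 0.019725.
Q = 0.095 * 89 * 0.019725
  = 0.1668 m^3/s.

0.1668


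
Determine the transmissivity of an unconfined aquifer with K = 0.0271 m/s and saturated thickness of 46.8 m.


Transmissivity is defined as T = K * h.
T = 0.0271 * 46.8
  = 1.2683 m^2/s.

1.2683


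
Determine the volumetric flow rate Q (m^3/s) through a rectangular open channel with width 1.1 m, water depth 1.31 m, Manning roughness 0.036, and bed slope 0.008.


For a rectangular channel, the cross-sectional area A = b * y = 1.1 * 1.31 = 1.44 m^2.
The wetted perimeter P = b + 2y = 1.1 + 2*1.31 = 3.72 m.
Hydraulic radius R = A/P = 1.44/3.72 = 0.3874 m.
Velocity V = (1/n)*R^(2/3)*S^(1/2) = (1/0.036)*0.3874^(2/3)*0.008^(1/2) = 1.3203 m/s.
Discharge Q = A * V = 1.44 * 1.3203 = 1.902 m^3/s.

1.902


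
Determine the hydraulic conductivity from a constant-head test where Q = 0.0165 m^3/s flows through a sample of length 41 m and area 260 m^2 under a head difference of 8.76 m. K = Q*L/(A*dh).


From K = Q*L / (A*dh):
Numerator: Q*L = 0.0165 * 41 = 0.6765.
Denominator: A*dh = 260 * 8.76 = 2277.6.
K = 0.6765 / 2277.6 = 0.000297 m/s.

0.000297


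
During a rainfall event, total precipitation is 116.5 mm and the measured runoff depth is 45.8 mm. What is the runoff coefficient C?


The runoff coefficient C = runoff depth / rainfall depth.
C = 45.8 / 116.5
  = 0.3931.

0.3931


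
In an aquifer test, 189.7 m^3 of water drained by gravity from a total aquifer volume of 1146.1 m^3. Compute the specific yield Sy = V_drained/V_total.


Specific yield Sy = Volume drained / Total volume.
Sy = 189.7 / 1146.1
   = 0.1655.

0.1655


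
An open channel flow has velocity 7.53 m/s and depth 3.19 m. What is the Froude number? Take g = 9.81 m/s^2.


The Froude number is defined as Fr = V / sqrt(g*y).
g*y = 9.81 * 3.19 = 31.2939.
sqrt(g*y) = sqrt(31.2939) = 5.5941.
Fr = 7.53 / 5.5941 = 1.3461.

1.3461


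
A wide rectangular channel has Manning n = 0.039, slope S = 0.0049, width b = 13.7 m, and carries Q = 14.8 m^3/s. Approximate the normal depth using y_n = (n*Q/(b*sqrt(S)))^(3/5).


We use the wide-channel approximation y_n = (n*Q/(b*sqrt(S)))^(3/5).
sqrt(S) = sqrt(0.0049) = 0.07.
Numerator: n*Q = 0.039 * 14.8 = 0.5772.
Denominator: b*sqrt(S) = 13.7 * 0.07 = 0.959.
arg = 0.6019.
y_n = 0.6019^(3/5) = 0.7374 m.

0.7374


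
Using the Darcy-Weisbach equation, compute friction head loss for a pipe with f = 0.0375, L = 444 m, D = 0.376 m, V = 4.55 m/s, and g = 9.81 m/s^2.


Darcy-Weisbach equation: h_f = f * (L/D) * V^2/(2g).
f * L/D = 0.0375 * 444/0.376 = 44.2819.
V^2/(2g) = 4.55^2 / (2*9.81) = 20.7025 / 19.62 = 1.0552 m.
h_f = 44.2819 * 1.0552 = 46.725 m.

46.725


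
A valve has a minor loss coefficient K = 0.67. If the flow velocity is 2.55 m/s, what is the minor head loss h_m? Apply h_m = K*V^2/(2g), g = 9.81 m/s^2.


Minor loss formula: h_m = K * V^2/(2g).
V^2 = 2.55^2 = 6.5025.
V^2/(2g) = 6.5025 / 19.62 = 0.3314 m.
h_m = 0.67 * 0.3314 = 0.2221 m.

0.2221


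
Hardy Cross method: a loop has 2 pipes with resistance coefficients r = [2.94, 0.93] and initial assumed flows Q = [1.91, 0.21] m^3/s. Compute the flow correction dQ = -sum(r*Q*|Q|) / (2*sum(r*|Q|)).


Numerator terms (r*Q*|Q|): 2.94*1.91*|1.91| = 10.7254; 0.93*0.21*|0.21| = 0.041.
Sum of numerator = 10.7664.
Denominator terms (r*|Q|): 2.94*|1.91| = 5.6154; 0.93*|0.21| = 0.1953.
2 * sum of denominator = 2 * 5.8107 = 11.6214.
dQ = -10.7664 / 11.6214 = -0.9264 m^3/s.

-0.9264


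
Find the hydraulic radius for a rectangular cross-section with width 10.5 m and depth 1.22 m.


For a rectangular section:
Flow area A = b * y = 10.5 * 1.22 = 12.81 m^2.
Wetted perimeter P = b + 2y = 10.5 + 2*1.22 = 12.94 m.
Hydraulic radius R = A/P = 12.81 / 12.94 = 0.99 m.

0.99


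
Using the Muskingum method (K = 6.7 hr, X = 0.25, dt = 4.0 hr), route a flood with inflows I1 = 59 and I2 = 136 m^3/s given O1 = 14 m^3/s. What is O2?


Muskingum coefficients:
denom = 2*K*(1-X) + dt = 2*6.7*(1-0.25) + 4.0 = 14.05.
C0 = (dt - 2*K*X)/denom = (4.0 - 2*6.7*0.25)/14.05 = 0.0463.
C1 = (dt + 2*K*X)/denom = (4.0 + 2*6.7*0.25)/14.05 = 0.5231.
C2 = (2*K*(1-X) - dt)/denom = 0.4306.
O2 = C0*I2 + C1*I1 + C2*O1
   = 0.0463*136 + 0.5231*59 + 0.4306*14
   = 43.19 m^3/s.

43.19


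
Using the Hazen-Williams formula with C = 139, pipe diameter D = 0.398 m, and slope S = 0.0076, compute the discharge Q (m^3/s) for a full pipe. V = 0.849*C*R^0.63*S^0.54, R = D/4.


For a full circular pipe, R = D/4 = 0.398/4 = 0.0995 m.
V = 0.849 * 139 * 0.0995^0.63 * 0.0076^0.54
  = 0.849 * 139 * 0.233684 * 0.07172
  = 1.9778 m/s.
Pipe area A = pi*D^2/4 = pi*0.398^2/4 = 0.1244 m^2.
Q = A * V = 0.1244 * 1.9778 = 0.2461 m^3/s.

0.2461


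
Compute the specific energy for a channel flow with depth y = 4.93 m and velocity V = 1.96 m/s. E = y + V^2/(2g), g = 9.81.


Specific energy E = y + V^2/(2g).
Velocity head = V^2/(2g) = 1.96^2 / (2*9.81) = 3.8416 / 19.62 = 0.1958 m.
E = 4.93 + 0.1958 = 5.1258 m.

5.1258


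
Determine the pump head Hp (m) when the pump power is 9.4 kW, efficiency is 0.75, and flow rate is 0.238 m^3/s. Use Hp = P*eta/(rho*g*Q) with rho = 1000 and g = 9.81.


Pump head formula: Hp = P * eta / (rho * g * Q).
Numerator: P * eta = 9.4 * 1000 * 0.75 = 7050.0 W.
Denominator: rho * g * Q = 1000 * 9.81 * 0.238 = 2334.78.
Hp = 7050.0 / 2334.78 = 3.02 m.

3.02


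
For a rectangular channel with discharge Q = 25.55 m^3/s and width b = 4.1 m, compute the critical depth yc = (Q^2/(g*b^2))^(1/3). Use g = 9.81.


Using yc = (Q^2 / (g * b^2))^(1/3):
Q^2 = 25.55^2 = 652.8.
g * b^2 = 9.81 * 4.1^2 = 9.81 * 16.81 = 164.91.
Q^2 / (g*b^2) = 652.8 / 164.91 = 3.9585.
yc = 3.9585^(1/3) = 1.5819 m.

1.5819


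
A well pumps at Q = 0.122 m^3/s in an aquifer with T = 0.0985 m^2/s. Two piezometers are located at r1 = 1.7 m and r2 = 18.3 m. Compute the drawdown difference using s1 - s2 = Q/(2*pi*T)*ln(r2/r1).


Thiem equation: s1 - s2 = Q/(2*pi*T) * ln(r2/r1).
ln(r2/r1) = ln(18.3/1.7) = 2.3763.
Q/(2*pi*T) = 0.122 / (2*pi*0.0985) = 0.122 / 0.6189 = 0.1971.
s1 - s2 = 0.1971 * 2.3763 = 0.4684 m.

0.4684


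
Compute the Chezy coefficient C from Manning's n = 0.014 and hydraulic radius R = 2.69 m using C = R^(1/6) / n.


The Chezy coefficient relates to Manning's n through C = R^(1/6) / n.
R^(1/6) = 2.69^(1/6) = 1.179303.
C = 1.179303 / 0.014 = 84.24 m^(1/2)/s.

84.24


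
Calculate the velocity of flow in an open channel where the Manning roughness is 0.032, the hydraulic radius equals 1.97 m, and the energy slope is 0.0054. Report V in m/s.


Manning's equation gives V = (1/n) * R^(2/3) * S^(1/2).
First, compute R^(2/3) = 1.97^(2/3) = 1.5715.
Next, S^(1/2) = 0.0054^(1/2) = 0.073485.
Then 1/n = 1/0.032 = 31.25.
V = 31.25 * 1.5715 * 0.073485 = 3.6088 m/s.

3.6088


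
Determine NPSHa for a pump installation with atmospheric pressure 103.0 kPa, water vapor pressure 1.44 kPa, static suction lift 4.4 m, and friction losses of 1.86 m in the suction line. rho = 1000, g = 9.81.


NPSHa = p_atm/(rho*g) - z_s - hf_s - p_vap/(rho*g).
p_atm/(rho*g) = 103.0*1000 / (1000*9.81) = 10.499 m.
p_vap/(rho*g) = 1.44*1000 / (1000*9.81) = 0.147 m.
NPSHa = 10.499 - 4.4 - 1.86 - 0.147
      = 4.09 m.

4.09


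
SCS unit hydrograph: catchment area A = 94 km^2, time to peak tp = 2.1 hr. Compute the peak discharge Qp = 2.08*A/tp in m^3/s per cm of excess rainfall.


SCS formula: Qp = 2.08 * A / tp.
Qp = 2.08 * 94 / 2.1
   = 195.52 / 2.1
   = 93.1 m^3/s per cm.

93.1


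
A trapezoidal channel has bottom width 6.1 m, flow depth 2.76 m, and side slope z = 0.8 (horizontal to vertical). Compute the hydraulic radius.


For a trapezoidal section with side slope z:
A = (b + z*y)*y = (6.1 + 0.8*2.76)*2.76 = 22.93 m^2.
P = b + 2*y*sqrt(1 + z^2) = 6.1 + 2*2.76*sqrt(1 + 0.8^2) = 13.169 m.
R = A/P = 22.93 / 13.169 = 1.7412 m.

1.7412


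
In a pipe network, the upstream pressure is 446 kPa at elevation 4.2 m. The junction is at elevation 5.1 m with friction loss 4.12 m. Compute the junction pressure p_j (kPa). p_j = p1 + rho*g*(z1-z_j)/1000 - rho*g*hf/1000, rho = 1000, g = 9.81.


Junction pressure: p_j = p1 + rho*g*(z1 - z_j)/1000 - rho*g*hf/1000.
Elevation term = 1000*9.81*(4.2 - 5.1)/1000 = -8.829 kPa.
Friction term = 1000*9.81*4.12/1000 = 40.417 kPa.
p_j = 446 + -8.829 - 40.417 = 396.75 kPa.

396.75


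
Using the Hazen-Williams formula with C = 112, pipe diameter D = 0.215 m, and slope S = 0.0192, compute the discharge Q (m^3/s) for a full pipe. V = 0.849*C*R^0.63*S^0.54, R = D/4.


For a full circular pipe, R = D/4 = 0.215/4 = 0.0537 m.
V = 0.849 * 112 * 0.0537^0.63 * 0.0192^0.54
  = 0.849 * 112 * 0.15854 * 0.118299
  = 1.7834 m/s.
Pipe area A = pi*D^2/4 = pi*0.215^2/4 = 0.0363 m^2.
Q = A * V = 0.0363 * 1.7834 = 0.0647 m^3/s.

0.0647


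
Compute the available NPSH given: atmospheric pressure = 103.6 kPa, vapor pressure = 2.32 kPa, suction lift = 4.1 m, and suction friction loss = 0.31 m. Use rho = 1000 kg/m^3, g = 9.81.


NPSHa = p_atm/(rho*g) - z_s - hf_s - p_vap/(rho*g).
p_atm/(rho*g) = 103.6*1000 / (1000*9.81) = 10.561 m.
p_vap/(rho*g) = 2.32*1000 / (1000*9.81) = 0.236 m.
NPSHa = 10.561 - 4.1 - 0.31 - 0.236
      = 5.91 m.

5.91


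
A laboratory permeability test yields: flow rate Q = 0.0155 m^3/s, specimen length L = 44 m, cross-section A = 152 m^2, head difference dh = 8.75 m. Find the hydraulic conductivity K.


From K = Q*L / (A*dh):
Numerator: Q*L = 0.0155 * 44 = 0.682.
Denominator: A*dh = 152 * 8.75 = 1330.0.
K = 0.682 / 1330.0 = 0.000513 m/s.

0.000513


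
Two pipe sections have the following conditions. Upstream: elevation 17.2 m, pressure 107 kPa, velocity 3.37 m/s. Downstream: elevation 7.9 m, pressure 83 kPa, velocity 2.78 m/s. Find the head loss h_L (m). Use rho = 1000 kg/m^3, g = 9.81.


Total head at each section: H = z + p/(rho*g) + V^2/(2g).
H1 = 17.2 + 107*1000/(1000*9.81) + 3.37^2/(2*9.81)
   = 17.2 + 10.907 + 0.5788
   = 28.686 m.
H2 = 7.9 + 83*1000/(1000*9.81) + 2.78^2/(2*9.81)
   = 7.9 + 8.461 + 0.3939
   = 16.755 m.
h_L = H1 - H2 = 28.686 - 16.755 = 11.931 m.

11.931


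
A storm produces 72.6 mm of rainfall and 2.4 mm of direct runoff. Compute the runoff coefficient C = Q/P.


The runoff coefficient C = runoff depth / rainfall depth.
C = 2.4 / 72.6
  = 0.0331.

0.0331


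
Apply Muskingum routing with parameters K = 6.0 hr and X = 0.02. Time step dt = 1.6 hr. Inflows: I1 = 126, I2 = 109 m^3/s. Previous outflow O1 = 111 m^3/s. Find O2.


Muskingum coefficients:
denom = 2*K*(1-X) + dt = 2*6.0*(1-0.02) + 1.6 = 13.36.
C0 = (dt - 2*K*X)/denom = (1.6 - 2*6.0*0.02)/13.36 = 0.1018.
C1 = (dt + 2*K*X)/denom = (1.6 + 2*6.0*0.02)/13.36 = 0.1377.
C2 = (2*K*(1-X) - dt)/denom = 0.7605.
O2 = C0*I2 + C1*I1 + C2*O1
   = 0.1018*109 + 0.1377*126 + 0.7605*111
   = 112.86 m^3/s.

112.86


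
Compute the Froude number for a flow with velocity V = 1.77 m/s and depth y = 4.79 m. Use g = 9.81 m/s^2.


The Froude number is defined as Fr = V / sqrt(g*y).
g*y = 9.81 * 4.79 = 46.9899.
sqrt(g*y) = sqrt(46.9899) = 6.8549.
Fr = 1.77 / 6.8549 = 0.2582.

0.2582


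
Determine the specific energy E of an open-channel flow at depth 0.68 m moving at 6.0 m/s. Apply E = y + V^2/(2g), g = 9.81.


Specific energy E = y + V^2/(2g).
Velocity head = V^2/(2g) = 6.0^2 / (2*9.81) = 36.0 / 19.62 = 1.8349 m.
E = 0.68 + 1.8349 = 2.5149 m.

2.5149


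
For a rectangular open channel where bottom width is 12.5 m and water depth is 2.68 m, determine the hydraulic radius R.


For a rectangular section:
Flow area A = b * y = 12.5 * 2.68 = 33.5 m^2.
Wetted perimeter P = b + 2y = 12.5 + 2*2.68 = 17.86 m.
Hydraulic radius R = A/P = 33.5 / 17.86 = 1.8757 m.

1.8757


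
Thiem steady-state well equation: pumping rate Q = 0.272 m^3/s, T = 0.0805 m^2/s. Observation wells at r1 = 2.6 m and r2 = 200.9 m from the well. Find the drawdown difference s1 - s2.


Thiem equation: s1 - s2 = Q/(2*pi*T) * ln(r2/r1).
ln(r2/r1) = ln(200.9/2.6) = 4.3473.
Q/(2*pi*T) = 0.272 / (2*pi*0.0805) = 0.272 / 0.5058 = 0.5378.
s1 - s2 = 0.5378 * 4.3473 = 2.3378 m.

2.3378


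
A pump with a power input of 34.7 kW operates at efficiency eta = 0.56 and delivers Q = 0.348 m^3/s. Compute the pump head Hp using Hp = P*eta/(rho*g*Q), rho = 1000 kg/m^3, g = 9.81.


Pump head formula: Hp = P * eta / (rho * g * Q).
Numerator: P * eta = 34.7 * 1000 * 0.56 = 19432.0 W.
Denominator: rho * g * Q = 1000 * 9.81 * 0.348 = 3413.88.
Hp = 19432.0 / 3413.88 = 5.69 m.

5.69


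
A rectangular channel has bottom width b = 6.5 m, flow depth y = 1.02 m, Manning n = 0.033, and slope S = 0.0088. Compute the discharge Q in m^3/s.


For a rectangular channel, the cross-sectional area A = b * y = 6.5 * 1.02 = 6.63 m^2.
The wetted perimeter P = b + 2y = 6.5 + 2*1.02 = 8.54 m.
Hydraulic radius R = A/P = 6.63/8.54 = 0.7763 m.
Velocity V = (1/n)*R^(2/3)*S^(1/2) = (1/0.033)*0.7763^(2/3)*0.0088^(1/2) = 2.4012 m/s.
Discharge Q = A * V = 6.63 * 2.4012 = 15.92 m^3/s.

15.92


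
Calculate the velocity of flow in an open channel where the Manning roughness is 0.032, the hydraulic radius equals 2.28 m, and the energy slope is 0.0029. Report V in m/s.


Manning's equation gives V = (1/n) * R^(2/3) * S^(1/2).
First, compute R^(2/3) = 2.28^(2/3) = 1.7323.
Next, S^(1/2) = 0.0029^(1/2) = 0.053852.
Then 1/n = 1/0.032 = 31.25.
V = 31.25 * 1.7323 * 0.053852 = 2.9152 m/s.

2.9152


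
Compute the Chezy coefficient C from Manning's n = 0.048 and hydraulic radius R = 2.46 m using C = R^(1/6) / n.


The Chezy coefficient relates to Manning's n through C = R^(1/6) / n.
R^(1/6) = 2.46^(1/6) = 1.161865.
C = 1.161865 / 0.048 = 24.21 m^(1/2)/s.

24.21


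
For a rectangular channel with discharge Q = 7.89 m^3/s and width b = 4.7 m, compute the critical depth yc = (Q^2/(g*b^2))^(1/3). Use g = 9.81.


Using yc = (Q^2 / (g * b^2))^(1/3):
Q^2 = 7.89^2 = 62.25.
g * b^2 = 9.81 * 4.7^2 = 9.81 * 22.09 = 216.7.
Q^2 / (g*b^2) = 62.25 / 216.7 = 0.2873.
yc = 0.2873^(1/3) = 0.6598 m.

0.6598


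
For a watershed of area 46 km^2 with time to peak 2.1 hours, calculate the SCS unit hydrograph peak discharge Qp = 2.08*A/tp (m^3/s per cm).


SCS formula: Qp = 2.08 * A / tp.
Qp = 2.08 * 46 / 2.1
   = 95.68 / 2.1
   = 45.56 m^3/s per cm.

45.56


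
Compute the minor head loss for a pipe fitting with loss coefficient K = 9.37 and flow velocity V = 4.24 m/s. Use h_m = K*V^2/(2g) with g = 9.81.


Minor loss formula: h_m = K * V^2/(2g).
V^2 = 4.24^2 = 17.9776.
V^2/(2g) = 17.9776 / 19.62 = 0.9163 m.
h_m = 9.37 * 0.9163 = 8.5856 m.

8.5856


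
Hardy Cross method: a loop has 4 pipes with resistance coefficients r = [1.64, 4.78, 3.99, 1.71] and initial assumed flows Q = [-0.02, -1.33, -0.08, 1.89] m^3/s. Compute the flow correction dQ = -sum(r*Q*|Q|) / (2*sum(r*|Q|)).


Numerator terms (r*Q*|Q|): 1.64*-0.02*|-0.02| = -0.0007; 4.78*-1.33*|-1.33| = -8.4553; 3.99*-0.08*|-0.08| = -0.0255; 1.71*1.89*|1.89| = 6.1083.
Sum of numerator = -2.3732.
Denominator terms (r*|Q|): 1.64*|-0.02| = 0.0328; 4.78*|-1.33| = 6.3574; 3.99*|-0.08| = 0.3192; 1.71*|1.89| = 3.2319.
2 * sum of denominator = 2 * 9.9413 = 19.8826.
dQ = --2.3732 / 19.8826 = 0.1194 m^3/s.

0.1194


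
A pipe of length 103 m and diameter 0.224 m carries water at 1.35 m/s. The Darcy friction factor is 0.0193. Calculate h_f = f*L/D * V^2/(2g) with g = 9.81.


Darcy-Weisbach equation: h_f = f * (L/D) * V^2/(2g).
f * L/D = 0.0193 * 103/0.224 = 8.8746.
V^2/(2g) = 1.35^2 / (2*9.81) = 1.8225 / 19.62 = 0.0929 m.
h_f = 8.8746 * 0.0929 = 0.824 m.

0.824


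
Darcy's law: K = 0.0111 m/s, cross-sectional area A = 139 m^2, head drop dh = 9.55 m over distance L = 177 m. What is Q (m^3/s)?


Darcy's law: Q = K * A * i, where i = dh/L.
Hydraulic gradient i = 9.55 / 177 = 0.053955.
Q = 0.0111 * 139 * 0.053955
  = 0.0832 m^3/s.

0.0832


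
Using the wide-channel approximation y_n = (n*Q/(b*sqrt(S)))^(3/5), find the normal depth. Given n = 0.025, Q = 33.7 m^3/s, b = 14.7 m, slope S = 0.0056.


We use the wide-channel approximation y_n = (n*Q/(b*sqrt(S)))^(3/5).
sqrt(S) = sqrt(0.0056) = 0.074833.
Numerator: n*Q = 0.025 * 33.7 = 0.8425.
Denominator: b*sqrt(S) = 14.7 * 0.074833 = 1.100045.
arg = 0.7659.
y_n = 0.7659^(3/5) = 0.8521 m.

0.8521


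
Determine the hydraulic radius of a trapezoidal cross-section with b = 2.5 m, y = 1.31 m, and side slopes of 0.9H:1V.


For a trapezoidal section with side slope z:
A = (b + z*y)*y = (2.5 + 0.9*1.31)*1.31 = 4.819 m^2.
P = b + 2*y*sqrt(1 + z^2) = 2.5 + 2*1.31*sqrt(1 + 0.9^2) = 6.025 m.
R = A/P = 4.819 / 6.025 = 0.7999 m.

0.7999


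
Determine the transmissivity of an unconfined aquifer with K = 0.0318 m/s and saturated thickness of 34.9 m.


Transmissivity is defined as T = K * h.
T = 0.0318 * 34.9
  = 1.1098 m^2/s.

1.1098


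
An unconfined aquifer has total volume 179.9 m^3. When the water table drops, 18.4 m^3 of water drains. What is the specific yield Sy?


Specific yield Sy = Volume drained / Total volume.
Sy = 18.4 / 179.9
   = 0.1023.

0.1023


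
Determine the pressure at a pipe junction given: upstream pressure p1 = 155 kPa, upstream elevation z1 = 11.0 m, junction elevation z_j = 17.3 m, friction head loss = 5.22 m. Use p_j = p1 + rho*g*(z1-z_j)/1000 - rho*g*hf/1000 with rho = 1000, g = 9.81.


Junction pressure: p_j = p1 + rho*g*(z1 - z_j)/1000 - rho*g*hf/1000.
Elevation term = 1000*9.81*(11.0 - 17.3)/1000 = -61.803 kPa.
Friction term = 1000*9.81*5.22/1000 = 51.208 kPa.
p_j = 155 + -61.803 - 51.208 = 41.99 kPa.

41.99


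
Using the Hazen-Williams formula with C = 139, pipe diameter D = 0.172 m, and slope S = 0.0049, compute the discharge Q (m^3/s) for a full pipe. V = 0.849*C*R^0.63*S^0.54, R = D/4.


For a full circular pipe, R = D/4 = 0.172/4 = 0.043 m.
V = 0.849 * 139 * 0.043^0.63 * 0.0049^0.54
  = 0.849 * 139 * 0.137748 * 0.056586
  = 0.9198 m/s.
Pipe area A = pi*D^2/4 = pi*0.172^2/4 = 0.0232 m^2.
Q = A * V = 0.0232 * 0.9198 = 0.0214 m^3/s.

0.0214


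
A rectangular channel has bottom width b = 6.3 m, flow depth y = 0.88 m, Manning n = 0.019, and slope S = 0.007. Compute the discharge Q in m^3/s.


For a rectangular channel, the cross-sectional area A = b * y = 6.3 * 0.88 = 5.54 m^2.
The wetted perimeter P = b + 2y = 6.3 + 2*0.88 = 8.06 m.
Hydraulic radius R = A/P = 5.54/8.06 = 0.6878 m.
Velocity V = (1/n)*R^(2/3)*S^(1/2) = (1/0.019)*0.6878^(2/3)*0.007^(1/2) = 3.4313 m/s.
Discharge Q = A * V = 5.54 * 3.4313 = 19.023 m^3/s.

19.023


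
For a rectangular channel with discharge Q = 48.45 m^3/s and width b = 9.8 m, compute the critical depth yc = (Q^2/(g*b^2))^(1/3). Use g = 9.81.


Using yc = (Q^2 / (g * b^2))^(1/3):
Q^2 = 48.45^2 = 2347.4.
g * b^2 = 9.81 * 9.8^2 = 9.81 * 96.04 = 942.15.
Q^2 / (g*b^2) = 2347.4 / 942.15 = 2.4915.
yc = 2.4915^(1/3) = 1.3557 m.

1.3557


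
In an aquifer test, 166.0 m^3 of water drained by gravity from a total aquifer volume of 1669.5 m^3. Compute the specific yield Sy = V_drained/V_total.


Specific yield Sy = Volume drained / Total volume.
Sy = 166.0 / 1669.5
   = 0.0994.

0.0994
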